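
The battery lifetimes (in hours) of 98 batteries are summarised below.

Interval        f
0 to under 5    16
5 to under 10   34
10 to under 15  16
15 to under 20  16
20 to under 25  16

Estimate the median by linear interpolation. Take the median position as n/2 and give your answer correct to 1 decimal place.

9.9

Cumulative frequencies: 16, 50, 66, 82, 98
n = 98; position = n/2 = 49.
This falls in the class 5 to under 10: L = 5, F = 16, f = 34, h = 5.
Median ≈ 5 + ((49 − 16) / 34) × 5 = 9.8529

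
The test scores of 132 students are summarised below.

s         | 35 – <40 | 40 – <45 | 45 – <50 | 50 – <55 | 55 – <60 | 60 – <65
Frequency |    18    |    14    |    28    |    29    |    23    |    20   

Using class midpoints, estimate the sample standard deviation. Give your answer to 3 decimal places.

Midpoints: 37.5, 42.5, 47.5, 52.5, 57.5, 62.5
n = 132, Σfm = 6695, mean = 50.7197
Σfm² = 347875
Σf(m − x̄)² = Σfm² − (Σfm)²/n = 347875 − 6695²/132 = 8306.6288
Sample variance = 8306.6288 / 131 = 63.4094
Standard deviation = √63.4094 = 7.9630

7.963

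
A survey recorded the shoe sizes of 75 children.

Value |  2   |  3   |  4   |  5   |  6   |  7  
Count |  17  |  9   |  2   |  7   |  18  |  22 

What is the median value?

6

Cumulative frequencies: 17, 26, 28, 35, 53, 75
n = 75, so the median is the value in position (n+1)/2 = 38.
Position 38 falls at value 6.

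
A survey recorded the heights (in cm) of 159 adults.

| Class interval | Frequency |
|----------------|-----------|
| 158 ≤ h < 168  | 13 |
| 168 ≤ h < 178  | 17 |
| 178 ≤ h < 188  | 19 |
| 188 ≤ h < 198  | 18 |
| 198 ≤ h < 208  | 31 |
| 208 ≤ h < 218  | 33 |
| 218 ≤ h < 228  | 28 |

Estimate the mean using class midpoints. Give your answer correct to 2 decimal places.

Midpoints: 163, 173, 183, 193, 203, 213, 223
Σfm = 13×163 + 17×173 + 19×183 + 18×193 + 31×203 + 33×213 + 28×223 = 31577
n = Σf = 159
Mean = 31577 / 159 = 198.5975

198.60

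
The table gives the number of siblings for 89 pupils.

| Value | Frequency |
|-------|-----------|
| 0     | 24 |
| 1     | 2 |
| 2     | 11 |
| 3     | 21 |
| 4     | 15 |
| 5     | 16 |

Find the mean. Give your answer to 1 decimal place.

2.6

Values: 0, 1, 2, 3, 4, 5
Σfx = 24×0 + 2×1 + 11×2 + 21×3 + 15×4 + 16×5 = 227
n = Σf = 89
Mean = 227 / 89 = 2.5506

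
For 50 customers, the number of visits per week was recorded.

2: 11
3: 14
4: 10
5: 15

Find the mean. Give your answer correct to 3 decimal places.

3.580

Values: 2, 3, 4, 5
Σfx = 11×2 + 14×3 + 10×4 + 15×5 = 179
n = Σf = 50
Mean = 179 / 50 = 3.5800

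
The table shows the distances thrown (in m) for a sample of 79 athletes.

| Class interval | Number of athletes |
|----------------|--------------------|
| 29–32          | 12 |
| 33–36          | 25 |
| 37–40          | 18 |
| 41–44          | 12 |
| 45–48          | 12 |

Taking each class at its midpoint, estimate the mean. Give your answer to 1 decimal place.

Midpoints: 30.5, 34.5, 38.5, 42.5, 46.5
Σfm = 12×30.5 + 25×34.5 + 18×38.5 + 12×42.5 + 12×46.5 = 2989.5
n = Σf = 79
Mean = 2989.5 / 79 = 37.8418

37.8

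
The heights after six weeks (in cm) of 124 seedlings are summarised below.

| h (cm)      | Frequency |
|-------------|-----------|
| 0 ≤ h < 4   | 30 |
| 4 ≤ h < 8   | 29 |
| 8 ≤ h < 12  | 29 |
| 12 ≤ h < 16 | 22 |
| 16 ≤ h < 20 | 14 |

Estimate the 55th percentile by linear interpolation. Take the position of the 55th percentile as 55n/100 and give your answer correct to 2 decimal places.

Cumulative frequencies: 30, 59, 88, 110, 124
n = 124; position = 55n/100 = 68.2.
This falls in the class 8 ≤ h < 12: L = 8, F = 59, f = 29, h = 4.
55th percentile ≈ 8 + ((68.2 − 59) / 29) × 4 = 9.2690

9.27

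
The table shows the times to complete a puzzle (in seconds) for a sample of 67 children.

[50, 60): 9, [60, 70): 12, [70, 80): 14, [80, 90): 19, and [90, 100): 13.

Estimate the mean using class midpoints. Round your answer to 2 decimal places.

Midpoints: 55, 65, 75, 85, 95
Σfm = 9×55 + 12×65 + 14×75 + 19×85 + 13×95 = 5175
n = Σf = 67
Mean = 5175 / 67 = 77.2388

77.24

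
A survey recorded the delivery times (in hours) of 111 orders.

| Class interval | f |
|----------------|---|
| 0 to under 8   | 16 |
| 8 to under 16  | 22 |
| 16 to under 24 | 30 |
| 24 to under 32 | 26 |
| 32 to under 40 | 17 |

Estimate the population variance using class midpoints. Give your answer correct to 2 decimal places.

Midpoints: 4, 12, 20, 28, 36
n = 111, Σfm = 2268, mean = 20.4324
Σfm² = 57840
Σf(m − x̄)² = Σfm² − (Σfm)²/n = 57840 − 2268²/111 = 11499.2432
Population variance = 11499.2432 / 111 = 103.5968

103.60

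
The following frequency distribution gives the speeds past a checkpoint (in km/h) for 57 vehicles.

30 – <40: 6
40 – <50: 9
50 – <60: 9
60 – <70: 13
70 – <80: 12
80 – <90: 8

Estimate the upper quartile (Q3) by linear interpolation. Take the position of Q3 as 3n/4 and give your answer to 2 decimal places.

74.79

Cumulative frequencies: 6, 15, 24, 37, 49, 57
n = 57; position = 3n/4 = 42.75.
This falls in the class 70 – <80: L = 70, F = 37, f = 12, h = 10.
Upper quartile ≈ 70 + ((42.75 − 37) / 12) × 10 = 74.7917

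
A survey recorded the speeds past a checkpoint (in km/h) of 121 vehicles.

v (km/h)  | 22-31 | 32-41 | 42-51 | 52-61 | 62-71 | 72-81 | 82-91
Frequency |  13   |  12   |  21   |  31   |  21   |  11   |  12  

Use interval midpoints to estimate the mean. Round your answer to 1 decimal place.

56.1

Midpoints: 26.5, 36.5, 46.5, 56.5, 66.5, 76.5, 86.5
Σfm = 13×26.5 + 12×36.5 + 21×46.5 + 31×56.5 + 21×66.5 + 11×76.5 + 12×86.5 = 6786.5
n = Σf = 121
Mean = 6786.5 / 121 = 56.0868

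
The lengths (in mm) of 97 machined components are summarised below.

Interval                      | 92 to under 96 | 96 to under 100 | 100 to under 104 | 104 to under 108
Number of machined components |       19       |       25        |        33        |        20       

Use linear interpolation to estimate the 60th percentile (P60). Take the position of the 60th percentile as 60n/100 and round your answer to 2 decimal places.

101.72

Cumulative frequencies: 19, 44, 77, 97
n = 97; position = 60n/100 = 58.2.
This falls in the class 100 to under 104: L = 100, F = 44, f = 33, h = 4.
60th percentile ≈ 100 + ((58.2 − 44) / 33) × 4 = 101.7212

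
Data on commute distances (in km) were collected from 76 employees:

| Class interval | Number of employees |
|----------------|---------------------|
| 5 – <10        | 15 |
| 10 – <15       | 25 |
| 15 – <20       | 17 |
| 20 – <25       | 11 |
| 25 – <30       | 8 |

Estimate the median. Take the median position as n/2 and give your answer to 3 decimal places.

14.600

Cumulative frequencies: 15, 40, 57, 68, 76
n = 76; position = n/2 = 38.
This falls in the class 10 – <15: L = 10, F = 15, f = 25, h = 5.
Median ≈ 10 + ((38 − 15) / 25) × 5 = 14.6000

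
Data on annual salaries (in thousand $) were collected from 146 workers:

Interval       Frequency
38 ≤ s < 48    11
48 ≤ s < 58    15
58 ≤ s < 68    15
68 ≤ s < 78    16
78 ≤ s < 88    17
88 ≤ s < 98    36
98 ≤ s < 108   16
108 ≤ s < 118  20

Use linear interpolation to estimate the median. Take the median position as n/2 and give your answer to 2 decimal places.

Cumulative frequencies: 11, 26, 41, 57, 74, 110, 126, 146
n = 146; position = n/2 = 73.
This falls in the class 78 ≤ s < 88: L = 78, F = 57, f = 17, h = 10.
Median ≈ 78 + ((73 − 57) / 17) × 10 = 87.4118

87.41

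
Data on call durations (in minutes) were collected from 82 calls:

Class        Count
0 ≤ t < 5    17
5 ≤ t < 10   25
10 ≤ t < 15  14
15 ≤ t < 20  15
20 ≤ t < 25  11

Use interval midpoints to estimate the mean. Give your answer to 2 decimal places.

11.16

Midpoints: 2.5, 7.5, 12.5, 17.5, 22.5
Σfm = 17×2.5 + 25×7.5 + 14×12.5 + 15×17.5 + 11×22.5 = 915
n = Σf = 82
Mean = 915 / 82 = 11.1585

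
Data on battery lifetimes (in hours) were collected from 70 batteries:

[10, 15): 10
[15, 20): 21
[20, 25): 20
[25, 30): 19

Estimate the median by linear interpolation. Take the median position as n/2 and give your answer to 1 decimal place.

Cumulative frequencies: 10, 31, 51, 70
n = 70; position = n/2 = 35.
This falls in the class [20, 25): L = 20, F = 31, f = 20, h = 5.
Median ≈ 20 + ((35 − 31) / 20) × 5 = 21.0000

21.0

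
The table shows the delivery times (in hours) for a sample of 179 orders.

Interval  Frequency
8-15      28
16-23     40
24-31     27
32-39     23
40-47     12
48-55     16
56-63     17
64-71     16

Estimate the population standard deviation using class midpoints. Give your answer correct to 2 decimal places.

18.12

Midpoints: 11.5, 19.5, 27.5, 35.5, 43.5, 51.5, 59.5, 67.5
n = 179, Σfm = 6098.5, mean = 34.0698
Σfm² = 266544.75
Σf(m − x̄)² = Σfm² − (Σfm)²/n = 266544.75 − 6098.5²/179 = 58769.8771
Population variance = 58769.8771 / 179 = 328.3233
Standard deviation = √328.3233 = 18.1197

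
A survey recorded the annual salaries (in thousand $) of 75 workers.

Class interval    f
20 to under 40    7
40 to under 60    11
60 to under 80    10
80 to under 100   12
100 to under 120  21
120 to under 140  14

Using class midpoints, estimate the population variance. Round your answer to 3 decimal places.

1033.529

Midpoints: 30, 50, 70, 90, 110, 130
n = 75, Σfm = 6670, mean = 88.9333
Σfm² = 670700
Σf(m − x̄)² = Σfm² − (Σfm)²/n = 670700 − 6670²/75 = 77514.6667
Population variance = 77514.6667 / 75 = 1033.5289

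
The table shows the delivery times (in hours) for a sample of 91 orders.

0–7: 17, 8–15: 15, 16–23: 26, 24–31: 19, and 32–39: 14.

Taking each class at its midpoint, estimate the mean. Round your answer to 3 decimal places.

19.324

Midpoints: 3.5, 11.5, 19.5, 27.5, 35.5
Σfm = 17×3.5 + 15×11.5 + 26×19.5 + 19×27.5 + 14×35.5 = 1758.5
n = Σf = 91
Mean = 1758.5 / 91 = 19.3242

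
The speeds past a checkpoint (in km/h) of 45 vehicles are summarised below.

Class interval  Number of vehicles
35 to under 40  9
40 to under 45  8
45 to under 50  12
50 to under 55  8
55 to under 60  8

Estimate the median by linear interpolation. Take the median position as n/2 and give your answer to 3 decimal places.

Cumulative frequencies: 9, 17, 29, 37, 45
n = 45; position = n/2 = 22.5.
This falls in the class 45 to under 50: L = 45, F = 17, f = 12, h = 5.
Median ≈ 45 + ((22.5 − 17) / 12) × 5 = 47.2917

47.292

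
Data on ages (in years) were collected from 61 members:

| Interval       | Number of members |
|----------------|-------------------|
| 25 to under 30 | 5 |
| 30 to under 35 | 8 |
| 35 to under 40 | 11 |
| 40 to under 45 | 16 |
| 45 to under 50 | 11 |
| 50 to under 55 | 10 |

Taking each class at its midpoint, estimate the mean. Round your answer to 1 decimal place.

Midpoints: 27.5, 32.5, 37.5, 42.5, 47.5, 52.5
Σfm = 5×27.5 + 8×32.5 + 11×37.5 + 16×42.5 + 11×47.5 + 10×52.5 = 2537.5
n = Σf = 61
Mean = 2537.5 / 61 = 41.5984

41.6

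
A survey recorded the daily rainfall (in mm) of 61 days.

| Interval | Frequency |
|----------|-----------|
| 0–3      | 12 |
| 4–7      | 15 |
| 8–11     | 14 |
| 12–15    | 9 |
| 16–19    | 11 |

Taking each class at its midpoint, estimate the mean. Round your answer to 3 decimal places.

8.975

Midpoints: 1.5, 5.5, 9.5, 13.5, 17.5
Σfm = 12×1.5 + 15×5.5 + 14×9.5 + 9×13.5 + 11×17.5 = 547.5
n = Σf = 61
Mean = 547.5 / 61 = 8.9754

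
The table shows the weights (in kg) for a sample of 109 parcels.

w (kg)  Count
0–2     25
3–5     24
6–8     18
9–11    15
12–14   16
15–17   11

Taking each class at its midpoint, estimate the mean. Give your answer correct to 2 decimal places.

Midpoints: 1, 4, 7, 10, 13, 16
Σfm = 25×1 + 24×4 + 18×7 + 15×10 + 16×13 + 11×16 = 781
n = Σf = 109
Mean = 781 / 109 = 7.1651

7.17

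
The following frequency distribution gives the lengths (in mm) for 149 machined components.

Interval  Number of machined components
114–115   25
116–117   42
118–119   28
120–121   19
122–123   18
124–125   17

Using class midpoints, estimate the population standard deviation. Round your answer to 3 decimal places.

3.214

Midpoints: 114.5, 116.5, 118.5, 120.5, 122.5, 124.5
n = 149, Σfm = 17684.5, mean = 118.6879
Σfm² = 2100475.25
Σf(m − x̄)² = Σfm² − (Σfm)²/n = 2100475.25 − 17684.5²/149 = 1538.7383
Population variance = 1538.7383 / 149 = 10.3271
Standard deviation = √10.3271 = 3.2136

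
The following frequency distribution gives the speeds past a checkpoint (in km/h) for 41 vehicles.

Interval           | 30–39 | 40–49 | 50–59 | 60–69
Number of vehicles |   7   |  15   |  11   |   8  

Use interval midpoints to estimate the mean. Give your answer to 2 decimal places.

Midpoints: 34.5, 44.5, 54.5, 64.5
Σfm = 7×34.5 + 15×44.5 + 11×54.5 + 8×64.5 = 2024.5
n = Σf = 41
Mean = 2024.5 / 41 = 49.3780

49.38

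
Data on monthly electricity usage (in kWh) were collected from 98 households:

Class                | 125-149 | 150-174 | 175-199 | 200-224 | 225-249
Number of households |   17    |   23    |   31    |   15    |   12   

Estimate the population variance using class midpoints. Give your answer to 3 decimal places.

961.058

Midpoints: 137, 162, 187, 212, 237
n = 98, Σfm = 17876, mean = 182.4082
Σfm² = 3354912
Σf(m − x̄)² = Σfm² − (Σfm)²/n = 3354912 − 17876²/98 = 94183.6735
Population variance = 94183.6735 / 98 = 961.0579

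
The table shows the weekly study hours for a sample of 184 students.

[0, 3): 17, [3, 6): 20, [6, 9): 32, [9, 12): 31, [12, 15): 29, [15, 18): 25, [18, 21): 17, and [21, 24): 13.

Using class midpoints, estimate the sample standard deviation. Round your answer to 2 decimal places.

Midpoints: 1.5, 4.5, 7.5, 10.5, 13.5, 16.5, 19.5, 22.5
n = 184, Σfm = 2109, mean = 11.4620
Σfm² = 30798
Σf(m − x̄)² = Σfm² − (Σfm)²/n = 30798 − 2109²/184 = 6624.7337
Sample variance = 6624.7337 / 183 = 36.2007
Standard deviation = √36.2007 = 6.0167

6.02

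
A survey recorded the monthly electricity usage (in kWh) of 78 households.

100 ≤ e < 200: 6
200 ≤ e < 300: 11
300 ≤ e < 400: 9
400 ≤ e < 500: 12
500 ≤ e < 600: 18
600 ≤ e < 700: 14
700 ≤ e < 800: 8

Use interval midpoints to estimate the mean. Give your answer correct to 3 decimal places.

Midpoints: 150, 250, 350, 450, 550, 650, 750
Σfm = 6×150 + 11×250 + 9×350 + 12×450 + 18×550 + 14×650 + 8×750 = 37200
n = Σf = 78
Mean = 37200 / 78 = 476.9231

476.923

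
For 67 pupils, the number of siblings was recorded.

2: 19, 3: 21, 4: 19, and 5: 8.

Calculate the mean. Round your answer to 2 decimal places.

Values: 2, 3, 4, 5
Σfx = 19×2 + 21×3 + 19×4 + 8×5 = 217
n = Σf = 67
Mean = 217 / 67 = 3.2388

3.24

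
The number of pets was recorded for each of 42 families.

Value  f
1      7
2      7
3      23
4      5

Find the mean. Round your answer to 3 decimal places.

2.619

Values: 1, 2, 3, 4
Σfx = 7×1 + 7×2 + 23×3 + 5×4 = 110
n = Σf = 42
Mean = 110 / 42 = 2.6190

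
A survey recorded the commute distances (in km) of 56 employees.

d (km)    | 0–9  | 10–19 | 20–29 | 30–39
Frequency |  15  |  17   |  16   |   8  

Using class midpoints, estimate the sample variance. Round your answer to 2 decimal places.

105.16

Midpoints: 4.5, 14.5, 24.5, 34.5
n = 56, Σfm = 982, mean = 17.5357
Σfm² = 23004
Σf(m − x̄)² = Σfm² − (Σfm)²/n = 23004 − 982²/56 = 5783.9286
Sample variance = 5783.9286 / 55 = 105.1623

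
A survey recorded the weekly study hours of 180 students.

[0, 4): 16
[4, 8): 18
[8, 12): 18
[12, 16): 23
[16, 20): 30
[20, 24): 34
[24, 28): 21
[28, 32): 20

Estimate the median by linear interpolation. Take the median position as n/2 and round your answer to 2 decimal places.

Cumulative frequencies: 16, 34, 52, 75, 105, 139, 160, 180
n = 180; position = n/2 = 90.
This falls in the class [16, 20): L = 16, F = 75, f = 30, h = 4.
Median ≈ 16 + ((90 − 75) / 30) × 4 = 18.0000

18.00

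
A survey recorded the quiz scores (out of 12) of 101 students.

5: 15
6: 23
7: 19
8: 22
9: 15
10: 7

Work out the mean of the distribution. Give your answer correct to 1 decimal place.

7.2

Values: 5, 6, 7, 8, 9, 10
Σfx = 15×5 + 23×6 + 19×7 + 22×8 + 15×9 + 7×10 = 727
n = Σf = 101
Mean = 727 / 101 = 7.1980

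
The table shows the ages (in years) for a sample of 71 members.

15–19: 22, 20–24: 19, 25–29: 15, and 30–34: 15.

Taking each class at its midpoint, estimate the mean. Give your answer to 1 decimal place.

23.6

Midpoints: 17, 22, 27, 32
Σfm = 22×17 + 19×22 + 15×27 + 15×32 = 1677
n = Σf = 71
Mean = 1677 / 71 = 23.6197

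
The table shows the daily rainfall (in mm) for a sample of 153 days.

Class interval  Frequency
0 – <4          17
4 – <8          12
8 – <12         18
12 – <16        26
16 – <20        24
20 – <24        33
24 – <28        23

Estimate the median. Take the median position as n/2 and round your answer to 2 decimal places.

Cumulative frequencies: 17, 29, 47, 73, 97, 130, 153
n = 153; position = n/2 = 76.5.
This falls in the class 16 – <20: L = 16, F = 73, f = 24, h = 4.
Median ≈ 16 + ((76.5 − 73) / 24) × 4 = 16.5833

16.58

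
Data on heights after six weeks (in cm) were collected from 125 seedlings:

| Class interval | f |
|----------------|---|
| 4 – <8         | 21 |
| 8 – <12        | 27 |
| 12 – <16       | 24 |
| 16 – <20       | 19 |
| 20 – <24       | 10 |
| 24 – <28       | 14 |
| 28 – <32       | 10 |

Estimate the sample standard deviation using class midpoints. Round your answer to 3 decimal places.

Midpoints: 6, 10, 14, 18, 22, 26, 30
n = 125, Σfm = 1958, mean = 15.6640
Σfm² = 37620
Σf(m − x̄)² = Σfm² − (Σfm)²/n = 37620 − 1958²/125 = 6949.8880
Sample variance = 6949.8880 / 124 = 56.0475
Standard deviation = √56.0475 = 7.4865

7.486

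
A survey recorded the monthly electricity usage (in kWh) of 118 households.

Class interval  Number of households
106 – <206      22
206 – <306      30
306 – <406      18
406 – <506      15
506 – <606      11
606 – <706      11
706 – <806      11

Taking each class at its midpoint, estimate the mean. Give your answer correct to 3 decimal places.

389.898

Midpoints: 156, 256, 356, 456, 556, 656, 756
Σfm = 22×156 + 30×256 + 18×356 + 15×456 + 11×556 + 11×656 + 11×756 = 46008
n = Σf = 118
Mean = 46008 / 118 = 389.8983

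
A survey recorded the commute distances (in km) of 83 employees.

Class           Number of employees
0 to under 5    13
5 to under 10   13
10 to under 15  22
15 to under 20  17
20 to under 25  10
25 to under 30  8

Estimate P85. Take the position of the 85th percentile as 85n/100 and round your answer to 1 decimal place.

Cumulative frequencies: 13, 26, 48, 65, 75, 83
n = 83; position = 85n/100 = 70.55.
This falls in the class 20 to under 25: L = 20, F = 65, f = 10, h = 5.
85th percentile ≈ 20 + ((70.55 − 65) / 10) × 5 = 22.7750

22.8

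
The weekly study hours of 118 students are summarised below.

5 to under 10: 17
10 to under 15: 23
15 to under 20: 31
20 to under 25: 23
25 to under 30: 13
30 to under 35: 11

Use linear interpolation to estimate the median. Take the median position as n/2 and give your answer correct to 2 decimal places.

Cumulative frequencies: 17, 40, 71, 94, 107, 118
n = 118; position = n/2 = 59.
This falls in the class 15 to under 20: L = 15, F = 40, f = 31, h = 5.
Median ≈ 15 + ((59 − 40) / 31) × 5 = 18.0645

18.06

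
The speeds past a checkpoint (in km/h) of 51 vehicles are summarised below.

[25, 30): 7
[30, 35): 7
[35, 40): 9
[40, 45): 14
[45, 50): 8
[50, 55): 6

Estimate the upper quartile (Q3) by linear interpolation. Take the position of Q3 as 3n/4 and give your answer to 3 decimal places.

Cumulative frequencies: 7, 14, 23, 37, 45, 51
n = 51; position = 3n/4 = 38.25.
This falls in the class [45, 50): L = 45, F = 37, f = 8, h = 5.
Upper quartile ≈ 45 + ((38.25 − 37) / 8) × 5 = 45.7812

45.781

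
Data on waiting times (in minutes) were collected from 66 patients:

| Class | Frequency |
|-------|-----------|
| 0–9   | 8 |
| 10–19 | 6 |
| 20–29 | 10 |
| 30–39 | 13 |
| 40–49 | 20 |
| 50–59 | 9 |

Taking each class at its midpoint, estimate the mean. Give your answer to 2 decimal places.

Midpoints: 4.5, 14.5, 24.5, 34.5, 44.5, 54.5
Σfm = 8×4.5 + 6×14.5 + 10×24.5 + 13×34.5 + 20×44.5 + 9×54.5 = 2197
n = Σf = 66
Mean = 2197 / 66 = 33.2879

33.29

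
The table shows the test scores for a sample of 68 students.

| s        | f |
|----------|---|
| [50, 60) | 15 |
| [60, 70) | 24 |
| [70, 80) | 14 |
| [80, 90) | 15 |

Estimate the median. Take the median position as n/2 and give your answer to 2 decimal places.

Cumulative frequencies: 15, 39, 53, 68
n = 68; position = n/2 = 34.
This falls in the class [60, 70): L = 60, F = 15, f = 24, h = 10.
Median ≈ 60 + ((34 − 15) / 24) × 10 = 67.9167

67.92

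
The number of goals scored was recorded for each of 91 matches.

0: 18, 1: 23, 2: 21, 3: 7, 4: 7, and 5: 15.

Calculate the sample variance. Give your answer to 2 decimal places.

Values: 0, 1, 2, 3, 4, 5
n = 91, Σfx = 189, mean = 2.0769
Σfx² = 657
Σf(x − x̄)² = Σfx² − (Σfx)²/n = 657 − 189²/91 = 264.4615
Sample variance = 264.4615 / 90 = 2.9385

2.94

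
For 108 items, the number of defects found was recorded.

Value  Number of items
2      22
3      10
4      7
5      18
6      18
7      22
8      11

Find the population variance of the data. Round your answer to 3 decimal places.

Values: 2, 3, 4, 5, 6, 7, 8
n = 108, Σfx = 542, mean = 5.0185
Σfx² = 3170
Σf(x − x̄)² = Σfx² − (Σfx)²/n = 3170 − 542²/108 = 449.9630
Population variance = 449.9630 / 108 = 4.1663

4.166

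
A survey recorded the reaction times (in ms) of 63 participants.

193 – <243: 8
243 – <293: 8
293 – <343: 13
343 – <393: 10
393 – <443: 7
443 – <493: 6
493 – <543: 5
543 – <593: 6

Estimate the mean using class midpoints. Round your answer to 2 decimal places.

Midpoints: 218, 268, 318, 368, 418, 468, 518, 568
Σfm = 8×218 + 8×268 + 13×318 + 10×368 + 7×418 + 6×468 + 5×518 + 6×568 = 23434
n = Σf = 63
Mean = 23434 / 63 = 371.9683

371.97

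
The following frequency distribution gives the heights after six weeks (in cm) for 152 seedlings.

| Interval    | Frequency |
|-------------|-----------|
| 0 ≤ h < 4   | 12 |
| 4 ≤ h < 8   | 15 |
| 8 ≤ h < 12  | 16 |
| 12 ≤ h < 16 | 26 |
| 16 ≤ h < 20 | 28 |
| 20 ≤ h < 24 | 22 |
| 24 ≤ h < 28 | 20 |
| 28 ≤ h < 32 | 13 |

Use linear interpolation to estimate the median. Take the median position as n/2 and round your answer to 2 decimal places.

17.00

Cumulative frequencies: 12, 27, 43, 69, 97, 119, 139, 152
n = 152; position = n/2 = 76.
This falls in the class 16 ≤ h < 20: L = 16, F = 69, f = 28, h = 4.
Median ≈ 16 + ((76 − 69) / 28) × 4 = 17.0000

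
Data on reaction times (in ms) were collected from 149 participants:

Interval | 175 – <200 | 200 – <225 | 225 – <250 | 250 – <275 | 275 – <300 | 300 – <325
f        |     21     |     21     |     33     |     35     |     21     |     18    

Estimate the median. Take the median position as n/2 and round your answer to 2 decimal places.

249.62

Cumulative frequencies: 21, 42, 75, 110, 131, 149
n = 149; position = n/2 = 74.5.
This falls in the class 225 – <250: L = 225, F = 42, f = 33, h = 25.
Median ≈ 225 + ((74.5 − 42) / 33) × 25 = 249.6212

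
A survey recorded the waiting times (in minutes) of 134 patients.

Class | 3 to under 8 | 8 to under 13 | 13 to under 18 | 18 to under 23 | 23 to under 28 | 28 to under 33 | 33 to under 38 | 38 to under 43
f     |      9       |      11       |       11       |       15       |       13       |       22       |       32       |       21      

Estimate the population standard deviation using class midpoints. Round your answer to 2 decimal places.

10.82

Midpoints: 5.5, 10.5, 15.5, 20.5, 25.5, 30.5, 35.5, 40.5
n = 134, Σfm = 3632, mean = 27.1045
Σfm² = 114123.5
Σf(m − x̄)² = Σfm² − (Σfm)²/n = 114123.5 − 3632²/134 = 15680.0373
Population variance = 15680.0373 / 134 = 117.0152
Standard deviation = √117.0152 = 10.8174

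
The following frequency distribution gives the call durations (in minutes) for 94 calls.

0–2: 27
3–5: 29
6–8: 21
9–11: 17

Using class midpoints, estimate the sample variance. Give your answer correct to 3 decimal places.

Midpoints: 1, 4, 7, 10
n = 94, Σfm = 460, mean = 4.8936
Σfm² = 3220
Σf(m − x̄)² = Σfm² − (Σfm)²/n = 3220 − 460²/94 = 968.9362
Sample variance = 968.9362 / 93 = 10.4187

10.419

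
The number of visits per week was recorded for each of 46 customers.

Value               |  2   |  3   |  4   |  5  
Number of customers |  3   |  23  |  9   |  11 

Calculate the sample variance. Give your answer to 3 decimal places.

Values: 2, 3, 4, 5
n = 46, Σfx = 166, mean = 3.6087
Σfx² = 638
Σf(x − x̄)² = Σfx² − (Σfx)²/n = 638 − 166²/46 = 38.9565
Sample variance = 38.9565 / 45 = 0.8657

0.866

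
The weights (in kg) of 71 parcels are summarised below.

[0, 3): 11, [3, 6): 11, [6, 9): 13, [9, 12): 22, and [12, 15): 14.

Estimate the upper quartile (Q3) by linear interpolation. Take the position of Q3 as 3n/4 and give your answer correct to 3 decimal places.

11.489

Cumulative frequencies: 11, 22, 35, 57, 71
n = 71; position = 3n/4 = 53.25.
This falls in the class [9, 12): L = 9, F = 35, f = 22, h = 3.
Upper quartile ≈ 9 + ((53.25 − 35) / 22) × 3 = 11.4886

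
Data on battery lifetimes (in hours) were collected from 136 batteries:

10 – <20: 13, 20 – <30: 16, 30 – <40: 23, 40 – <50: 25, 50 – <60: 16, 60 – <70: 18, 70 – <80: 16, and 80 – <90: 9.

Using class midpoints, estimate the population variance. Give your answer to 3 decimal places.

Midpoints: 15, 25, 35, 45, 55, 65, 75, 85
n = 136, Σfm = 6540, mean = 48.0882
Σfm² = 371200
Σf(m − x̄)² = Σfm² − (Σfm)²/n = 371200 − 6540²/136 = 56702.9412
Population variance = 56702.9412 / 136 = 416.9334

416.933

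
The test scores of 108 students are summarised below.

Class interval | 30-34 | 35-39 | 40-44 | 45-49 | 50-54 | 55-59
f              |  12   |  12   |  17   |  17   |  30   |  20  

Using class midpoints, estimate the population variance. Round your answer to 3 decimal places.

65.404

Midpoints: 32, 37, 42, 47, 52, 57
n = 108, Σfm = 5041, mean = 46.6759
Σfm² = 242357
Σf(m − x̄)² = Σfm² − (Σfm)²/n = 242357 − 5041²/108 = 7063.6574
Population variance = 7063.6574 / 108 = 65.4042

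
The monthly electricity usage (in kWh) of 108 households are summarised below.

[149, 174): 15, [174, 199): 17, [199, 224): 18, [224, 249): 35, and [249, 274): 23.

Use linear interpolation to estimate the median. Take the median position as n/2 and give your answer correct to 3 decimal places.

Cumulative frequencies: 15, 32, 50, 85, 108
n = 108; position = n/2 = 54.
This falls in the class [224, 249): L = 224, F = 50, f = 35, h = 25.
Median ≈ 224 + ((54 − 50) / 35) × 25 = 226.8571

226.857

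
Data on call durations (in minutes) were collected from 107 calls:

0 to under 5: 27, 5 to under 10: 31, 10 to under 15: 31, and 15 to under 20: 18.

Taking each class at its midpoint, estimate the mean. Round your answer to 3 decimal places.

Midpoints: 2.5, 7.5, 12.5, 17.5
Σfm = 27×2.5 + 31×7.5 + 31×12.5 + 18×17.5 = 1002.5
n = Σf = 107
Mean = 1002.5 / 107 = 9.3692

9.369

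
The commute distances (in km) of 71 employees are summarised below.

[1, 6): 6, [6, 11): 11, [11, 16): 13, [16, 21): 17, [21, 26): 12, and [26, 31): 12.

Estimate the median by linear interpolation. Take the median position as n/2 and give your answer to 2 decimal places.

Cumulative frequencies: 6, 17, 30, 47, 59, 71
n = 71; position = n/2 = 35.5.
This falls in the class [16, 21): L = 16, F = 30, f = 17, h = 5.
Median ≈ 16 + ((35.5 − 30) / 17) × 5 = 17.6176

17.62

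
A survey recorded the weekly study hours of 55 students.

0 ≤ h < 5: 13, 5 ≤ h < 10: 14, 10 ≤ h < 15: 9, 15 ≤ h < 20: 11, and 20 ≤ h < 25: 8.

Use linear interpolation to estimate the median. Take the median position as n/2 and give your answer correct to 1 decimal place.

10.3

Cumulative frequencies: 13, 27, 36, 47, 55
n = 55; position = n/2 = 27.5.
This falls in the class 10 ≤ h < 15: L = 10, F = 27, f = 9, h = 5.
Median ≈ 10 + ((27.5 − 27) / 9) × 5 = 10.2778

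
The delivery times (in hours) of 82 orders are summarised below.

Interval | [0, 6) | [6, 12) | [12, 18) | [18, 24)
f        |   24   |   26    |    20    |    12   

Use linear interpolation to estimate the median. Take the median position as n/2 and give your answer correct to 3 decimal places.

Cumulative frequencies: 24, 50, 70, 82
n = 82; position = n/2 = 41.
This falls in the class [6, 12): L = 6, F = 24, f = 26, h = 6.
Median ≈ 6 + ((41 − 24) / 26) × 6 = 9.9231

9.923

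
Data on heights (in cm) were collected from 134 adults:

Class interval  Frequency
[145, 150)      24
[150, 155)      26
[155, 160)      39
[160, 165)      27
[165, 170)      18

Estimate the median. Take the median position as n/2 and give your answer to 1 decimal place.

157.2

Cumulative frequencies: 24, 50, 89, 116, 134
n = 134; position = n/2 = 67.
This falls in the class [155, 160): L = 155, F = 50, f = 39, h = 5.
Median ≈ 155 + ((67 − 50) / 39) × 5 = 157.1795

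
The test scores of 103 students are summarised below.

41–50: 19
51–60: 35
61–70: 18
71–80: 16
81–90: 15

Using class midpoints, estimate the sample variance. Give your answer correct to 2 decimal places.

176.39

Midpoints: 45.5, 55.5, 65.5, 75.5, 85.5
n = 103, Σfm = 6476.5, mean = 62.8786
Σfm² = 425225.75
Σf(m − x̄)² = Σfm² − (Σfm)²/n = 425225.75 − 6476.5²/103 = 17992.2330
Sample variance = 17992.2330 / 102 = 176.3944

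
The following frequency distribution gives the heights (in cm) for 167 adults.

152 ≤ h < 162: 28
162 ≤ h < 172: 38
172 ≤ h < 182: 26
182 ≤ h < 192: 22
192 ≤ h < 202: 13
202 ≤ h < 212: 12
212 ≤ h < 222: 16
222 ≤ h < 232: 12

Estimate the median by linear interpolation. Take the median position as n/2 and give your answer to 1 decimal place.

178.7

Cumulative frequencies: 28, 66, 92, 114, 127, 139, 155, 167
n = 167; position = n/2 = 83.5.
This falls in the class 172 ≤ h < 182: L = 172, F = 66, f = 26, h = 10.
Median ≈ 172 + ((83.5 − 66) / 26) × 10 = 178.7308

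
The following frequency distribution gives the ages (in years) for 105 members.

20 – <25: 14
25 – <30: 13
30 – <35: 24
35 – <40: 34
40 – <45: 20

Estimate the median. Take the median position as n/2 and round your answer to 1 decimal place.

35.2

Cumulative frequencies: 14, 27, 51, 85, 105
n = 105; position = n/2 = 52.5.
This falls in the class 35 – <40: L = 35, F = 51, f = 34, h = 5.
Median ≈ 35 + ((52.5 − 51) / 34) × 5 = 35.2206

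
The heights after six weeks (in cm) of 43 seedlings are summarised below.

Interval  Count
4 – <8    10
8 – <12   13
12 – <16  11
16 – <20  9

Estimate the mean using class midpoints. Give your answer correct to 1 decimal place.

11.8

Midpoints: 6, 10, 14, 18
Σfm = 10×6 + 13×10 + 11×14 + 9×18 = 506
n = Σf = 43
Mean = 506 / 43 = 11.7674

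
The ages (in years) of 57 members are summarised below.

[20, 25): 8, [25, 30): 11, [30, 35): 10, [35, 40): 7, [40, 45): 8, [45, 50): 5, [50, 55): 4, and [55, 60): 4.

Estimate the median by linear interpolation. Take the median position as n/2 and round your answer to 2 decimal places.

Cumulative frequencies: 8, 19, 29, 36, 44, 49, 53, 57
n = 57; position = n/2 = 28.5.
This falls in the class [30, 35): L = 30, F = 19, f = 10, h = 5.
Median ≈ 30 + ((28.5 − 19) / 10) × 5 = 34.7500

34.75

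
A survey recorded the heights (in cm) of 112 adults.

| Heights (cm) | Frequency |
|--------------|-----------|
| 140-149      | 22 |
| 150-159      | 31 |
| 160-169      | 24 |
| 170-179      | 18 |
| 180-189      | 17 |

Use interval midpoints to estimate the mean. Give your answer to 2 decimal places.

Midpoints: 144.5, 154.5, 164.5, 174.5, 184.5
Σfm = 22×144.5 + 31×154.5 + 24×164.5 + 18×174.5 + 17×184.5 = 18194
n = Σf = 112
Mean = 18194 / 112 = 162.4464

162.45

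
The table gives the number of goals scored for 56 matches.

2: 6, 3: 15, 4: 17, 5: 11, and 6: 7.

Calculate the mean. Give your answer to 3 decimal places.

Values: 2, 3, 4, 5, 6
Σfx = 6×2 + 15×3 + 17×4 + 11×5 + 7×6 = 222
n = Σf = 56
Mean = 222 / 56 = 3.9643

3.964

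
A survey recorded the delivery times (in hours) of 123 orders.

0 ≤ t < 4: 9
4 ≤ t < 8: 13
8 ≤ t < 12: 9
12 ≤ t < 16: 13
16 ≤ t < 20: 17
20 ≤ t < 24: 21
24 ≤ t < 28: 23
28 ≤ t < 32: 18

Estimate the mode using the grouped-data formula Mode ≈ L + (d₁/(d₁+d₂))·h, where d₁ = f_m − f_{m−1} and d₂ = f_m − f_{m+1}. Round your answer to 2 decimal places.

Modal class: 24 ≤ t < 28 (highest frequency 23).
d₁ = 23 − 21 = 2, d₂ = 23 − 18 = 5
Mode ≈ 24 + (2/(2+5)) × 4 = 24 + 1.1429 = 25.1429

25.14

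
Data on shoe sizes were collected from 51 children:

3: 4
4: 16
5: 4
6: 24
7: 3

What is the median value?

6

Cumulative frequencies: 4, 20, 24, 48, 51
n = 51, so the median is the value in position (n+1)/2 = 26.
Position 26 falls at value 6.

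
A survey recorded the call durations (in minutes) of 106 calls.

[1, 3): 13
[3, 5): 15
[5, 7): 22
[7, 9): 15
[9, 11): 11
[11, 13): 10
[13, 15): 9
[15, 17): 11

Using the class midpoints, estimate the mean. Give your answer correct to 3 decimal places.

Midpoints: 2, 4, 6, 8, 10, 12, 14, 16
Σfm = 13×2 + 15×4 + 22×6 + 15×8 + 11×10 + 10×12 + 9×14 + 11×16 = 870
n = Σf = 106
Mean = 870 / 106 = 8.2075

8.208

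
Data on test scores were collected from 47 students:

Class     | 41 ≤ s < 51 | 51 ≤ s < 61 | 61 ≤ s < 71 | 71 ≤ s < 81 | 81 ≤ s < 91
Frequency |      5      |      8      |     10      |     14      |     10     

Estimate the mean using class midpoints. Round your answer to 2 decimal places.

Midpoints: 46, 56, 66, 76, 86
Σfm = 5×46 + 8×56 + 10×66 + 14×76 + 10×86 = 3262
n = Σf = 47
Mean = 3262 / 47 = 69.4043

69.40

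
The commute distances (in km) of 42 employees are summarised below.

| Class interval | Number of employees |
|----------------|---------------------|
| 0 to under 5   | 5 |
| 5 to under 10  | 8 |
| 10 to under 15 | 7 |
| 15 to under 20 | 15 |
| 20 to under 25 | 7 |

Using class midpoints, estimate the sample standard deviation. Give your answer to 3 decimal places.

6.445

Midpoints: 2.5, 7.5, 12.5, 17.5, 22.5
n = 42, Σfm = 580, mean = 13.8095
Σfm² = 9712.5
Σf(m − x̄)² = Σfm² − (Σfm)²/n = 9712.5 − 580²/42 = 1702.9762
Sample variance = 1702.9762 / 41 = 41.5360
Standard deviation = √41.5360 = 6.4448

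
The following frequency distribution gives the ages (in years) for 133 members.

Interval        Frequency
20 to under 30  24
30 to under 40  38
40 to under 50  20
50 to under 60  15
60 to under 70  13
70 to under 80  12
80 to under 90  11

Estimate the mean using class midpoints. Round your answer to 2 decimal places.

Midpoints: 25, 35, 45, 55, 65, 75, 85
Σfm = 24×25 + 38×35 + 20×45 + 15×55 + 13×65 + 12×75 + 11×85 = 6335
n = Σf = 133
Mean = 6335 / 133 = 47.6316

47.63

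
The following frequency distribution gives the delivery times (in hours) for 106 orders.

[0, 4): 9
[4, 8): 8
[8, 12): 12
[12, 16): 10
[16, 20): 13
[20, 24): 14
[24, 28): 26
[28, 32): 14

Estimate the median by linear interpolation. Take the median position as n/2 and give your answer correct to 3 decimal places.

Cumulative frequencies: 9, 17, 29, 39, 52, 66, 92, 106
n = 106; position = n/2 = 53.
This falls in the class [20, 24): L = 20, F = 52, f = 14, h = 4.
Median ≈ 20 + ((53 − 52) / 14) × 4 = 20.2857

20.286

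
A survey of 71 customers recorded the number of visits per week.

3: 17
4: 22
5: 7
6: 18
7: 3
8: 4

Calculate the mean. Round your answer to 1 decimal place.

4.7

Values: 3, 4, 5, 6, 7, 8
Σfx = 17×3 + 22×4 + 7×5 + 18×6 + 3×7 + 4×8 = 335
n = Σf = 71
Mean = 335 / 71 = 4.7183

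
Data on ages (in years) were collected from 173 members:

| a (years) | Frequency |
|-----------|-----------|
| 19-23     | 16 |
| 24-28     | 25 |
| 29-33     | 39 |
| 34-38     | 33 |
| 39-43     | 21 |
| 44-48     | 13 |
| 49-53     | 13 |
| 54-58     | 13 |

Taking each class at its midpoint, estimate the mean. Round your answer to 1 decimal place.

36.0

Midpoints: 21, 26, 31, 36, 41, 46, 51, 56
Σfm = 16×21 + 25×26 + 39×31 + 33×36 + 21×41 + 13×46 + 13×51 + 13×56 = 6233
n = Σf = 173
Mean = 6233 / 173 = 36.0289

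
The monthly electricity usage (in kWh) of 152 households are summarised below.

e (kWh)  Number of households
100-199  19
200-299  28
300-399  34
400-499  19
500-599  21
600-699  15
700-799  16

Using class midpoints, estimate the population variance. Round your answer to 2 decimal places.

34660.66

Midpoints: 149.5, 249.5, 349.5, 449.5, 549.5, 649.5, 749.5
n = 152, Σfm = 63524, mean = 417.9211
Σfm² = 31816438
Σf(m − x̄)² = Σfm² − (Σfm)²/n = 31816438 − 63524²/152 = 5268421.0526
Population variance = 5268421.0526 / 152 = 34660.6648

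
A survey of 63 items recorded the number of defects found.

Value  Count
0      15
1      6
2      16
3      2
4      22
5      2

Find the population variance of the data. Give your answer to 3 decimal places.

Values: 0, 1, 2, 3, 4, 5
n = 63, Σfx = 142, mean = 2.2540
Σfx² = 490
Σf(x − x̄)² = Σfx² − (Σfx)²/n = 490 − 142²/63 = 169.9365
Population variance = 169.9365 / 63 = 2.6974

2.697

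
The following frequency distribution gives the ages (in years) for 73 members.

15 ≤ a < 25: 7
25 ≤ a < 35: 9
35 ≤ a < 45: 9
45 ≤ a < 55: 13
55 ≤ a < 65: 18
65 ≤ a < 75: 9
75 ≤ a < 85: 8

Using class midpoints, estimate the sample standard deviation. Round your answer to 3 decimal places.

17.952

Midpoints: 20, 30, 40, 50, 60, 70, 80
n = 73, Σfm = 3770, mean = 51.6438
Σfm² = 217900
Σf(m − x̄)² = Σfm² − (Σfm)²/n = 217900 − 3770²/73 = 23202.7397
Sample variance = 23202.7397 / 72 = 322.2603
Standard deviation = √322.2603 = 17.9516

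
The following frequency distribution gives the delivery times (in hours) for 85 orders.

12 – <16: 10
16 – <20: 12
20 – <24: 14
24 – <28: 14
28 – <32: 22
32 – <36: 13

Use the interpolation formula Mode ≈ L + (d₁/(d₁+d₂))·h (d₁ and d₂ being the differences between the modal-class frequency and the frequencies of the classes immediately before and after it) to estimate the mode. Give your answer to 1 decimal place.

29.9

Modal class: 28 – <32 (highest frequency 22).
d₁ = 22 − 14 = 8, d₂ = 22 − 13 = 9
Mode ≈ 28 + (8/(8+9)) × 4 = 28 + 1.8824 = 29.8824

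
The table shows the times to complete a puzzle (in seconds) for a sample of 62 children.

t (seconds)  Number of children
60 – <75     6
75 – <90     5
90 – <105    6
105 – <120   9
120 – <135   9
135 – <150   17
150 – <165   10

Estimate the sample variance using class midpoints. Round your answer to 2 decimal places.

Midpoints: 67.5, 82.5, 97.5, 112.5, 127.5, 142.5, 157.5
n = 62, Σfm = 7560, mean = 121.9355
Σfm² = 971887.5
Σf(m − x̄)² = Σfm² − (Σfm)²/n = 971887.5 − 7560²/62 = 50055.2419
Sample variance = 50055.2419 / 61 = 820.5777

820.58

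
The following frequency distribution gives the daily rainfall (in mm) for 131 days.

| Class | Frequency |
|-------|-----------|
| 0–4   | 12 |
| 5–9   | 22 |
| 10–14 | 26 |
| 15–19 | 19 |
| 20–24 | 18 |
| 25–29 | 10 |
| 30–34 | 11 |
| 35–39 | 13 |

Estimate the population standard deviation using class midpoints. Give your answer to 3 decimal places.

Midpoints: 2, 7, 12, 17, 22, 27, 32, 37
n = 131, Σfm = 2312, mean = 17.6489
Σfm² = 55424
Σf(m − x̄)² = Σfm² − (Σfm)²/n = 55424 − 2312²/131 = 14619.8473
Population variance = 14619.8473 / 131 = 111.6019
Standard deviation = √111.6019 = 10.5642

10.564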